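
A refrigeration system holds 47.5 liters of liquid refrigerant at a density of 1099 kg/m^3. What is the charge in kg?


Charge = V * rho / 1000
Charge = 47.5 * 1099 / 1000
Charge = 52.2 kg

52.2


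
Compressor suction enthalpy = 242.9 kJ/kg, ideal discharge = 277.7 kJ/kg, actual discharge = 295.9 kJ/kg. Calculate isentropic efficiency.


dh_ideal = 277.7 - 242.9 = 34.8 kJ/kg
dh_actual = 295.9 - 242.9 = 53.0 kJ/kg
eta_s = dh_ideal / dh_actual = 34.8 / 53.0
eta_s = 0.6566

0.6566


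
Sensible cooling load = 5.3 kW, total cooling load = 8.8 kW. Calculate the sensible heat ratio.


SHR = Q_sensible / Q_total
SHR = 5.3 / 8.8
SHR = 0.602

0.602


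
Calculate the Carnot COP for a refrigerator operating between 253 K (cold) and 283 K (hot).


dT = 283 - 253 = 30 K
COP_carnot = T_cold / dT = 253 / 30
COP_carnot = 8.433

8.433


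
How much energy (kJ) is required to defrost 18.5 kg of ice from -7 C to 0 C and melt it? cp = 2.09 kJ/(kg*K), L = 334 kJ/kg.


Sensible heat = cp * dT = 2.09 * 7 = 14.63 kJ/kg
Total per kg = 14.63 + 334 = 348.63 kJ/kg
Q = m * total = 18.5 * 348.63
Q = 6449.7 kJ

6449.7


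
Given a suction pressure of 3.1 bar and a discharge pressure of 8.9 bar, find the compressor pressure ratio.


PR = P_high / P_low
PR = 8.9 / 3.1
PR = 2.871

2.871


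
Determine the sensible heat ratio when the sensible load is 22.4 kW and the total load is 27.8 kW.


SHR = Q_sensible / Q_total
SHR = 22.4 / 27.8
SHR = 0.806

0.806


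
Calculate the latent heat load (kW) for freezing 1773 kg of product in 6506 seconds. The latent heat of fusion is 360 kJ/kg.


Q_lat = m * h_fg / t
Q_lat = 1773 * 360 / 6506
Q_lat = 98.11 kW

98.11


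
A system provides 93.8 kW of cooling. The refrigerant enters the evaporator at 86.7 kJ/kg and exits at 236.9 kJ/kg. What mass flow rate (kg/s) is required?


dh = 236.9 - 86.7 = 150.2 kJ/kg
m_dot = Q / dh = 93.8 / 150.2 = 0.6245 kg/s

0.6245


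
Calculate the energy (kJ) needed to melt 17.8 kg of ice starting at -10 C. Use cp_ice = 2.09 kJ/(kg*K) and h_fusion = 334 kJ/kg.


Sensible heat = cp * dT = 2.09 * 10 = 20.9 kJ/kg
Total per kg = 20.9 + 334 = 354.9 kJ/kg
Q = m * total = 17.8 * 354.9
Q = 6317.2 kJ

6317.2


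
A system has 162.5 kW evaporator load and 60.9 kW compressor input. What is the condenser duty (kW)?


Q_cond = Q_evap + W
Q_cond = 162.5 + 60.9
Q_cond = 223.4 kW

223.4


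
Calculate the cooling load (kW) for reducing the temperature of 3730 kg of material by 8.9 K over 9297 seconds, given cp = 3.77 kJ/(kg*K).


Q = m * cp * dT / t
Q = 3730 * 3.77 * 8.9 / 9297
Q = 13.462 kW

13.462


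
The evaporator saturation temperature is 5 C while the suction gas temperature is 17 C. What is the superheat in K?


Superheat = T_suction - T_evap
Superheat = 17 - (5)
Superheat = 12 K

12


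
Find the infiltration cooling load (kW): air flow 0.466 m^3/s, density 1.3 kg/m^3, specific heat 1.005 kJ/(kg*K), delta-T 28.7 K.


Q = V_dot * rho * cp * dT
Q = 0.466 * 1.3 * 1.005 * 28.7
Q = 17.473 kW

17.473


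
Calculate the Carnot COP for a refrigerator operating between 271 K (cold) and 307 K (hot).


dT = 307 - 271 = 36 K
COP_carnot = T_cold / dT = 271 / 36
COP_carnot = 7.528

7.528


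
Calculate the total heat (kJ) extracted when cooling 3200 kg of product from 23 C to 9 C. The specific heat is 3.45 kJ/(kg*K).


dT = 23 - (9) = 14 K
Q = m * cp * dT = 3200 * 3.45 * 14
Q = 154560 kJ

154560


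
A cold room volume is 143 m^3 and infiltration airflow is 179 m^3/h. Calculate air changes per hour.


ACH = flow / volume
ACH = 179 / 143
ACH = 1.252

1.252


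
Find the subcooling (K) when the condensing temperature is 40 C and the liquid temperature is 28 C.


Subcooling = T_cond - T_liquid
Subcooling = 40 - 28
Subcooling = 12 K

12


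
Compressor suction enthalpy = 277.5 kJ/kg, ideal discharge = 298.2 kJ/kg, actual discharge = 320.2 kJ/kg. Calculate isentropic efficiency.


dh_ideal = 298.2 - 277.5 = 20.7 kJ/kg
dh_actual = 320.2 - 277.5 = 42.7 kJ/kg
eta_s = dh_ideal / dh_actual = 20.7 / 42.7
eta_s = 0.4848

0.4848


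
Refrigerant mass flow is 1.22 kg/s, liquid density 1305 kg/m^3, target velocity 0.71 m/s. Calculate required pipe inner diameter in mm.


A = m_dot / (rho * v) = 1.22 / (1305 * 0.71) = 0.001316712536 m^2
d = sqrt(4*A/pi) * 1000
d = 40.9 mm

40.9


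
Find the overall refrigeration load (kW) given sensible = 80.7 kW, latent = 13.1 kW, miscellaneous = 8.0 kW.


Q_total = Q_s + Q_l + Q_misc
Q_total = 80.7 + 13.1 + 8.0
Q_total = 101.8 kW

101.8


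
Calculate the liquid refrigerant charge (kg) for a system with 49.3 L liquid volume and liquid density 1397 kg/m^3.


Charge = V * rho / 1000
Charge = 49.3 * 1397 / 1000
Charge = 68.87 kg

68.87


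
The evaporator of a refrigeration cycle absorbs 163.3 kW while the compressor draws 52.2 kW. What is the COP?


COP = Q_evap / W
COP = 163.3 / 52.2
COP = 3.128

3.128


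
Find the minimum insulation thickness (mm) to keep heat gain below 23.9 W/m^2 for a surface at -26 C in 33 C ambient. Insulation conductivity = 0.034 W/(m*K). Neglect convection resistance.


dT = 33 - (-26) = 59 K
thickness = k * dT / q_max * 1000
thickness = 0.034 * 59 / 23.9 * 1000
thickness = 83.9 mm

83.9


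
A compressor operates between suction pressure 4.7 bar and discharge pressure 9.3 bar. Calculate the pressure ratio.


PR = P_high / P_low
PR = 9.3 / 4.7
PR = 1.979

1.979


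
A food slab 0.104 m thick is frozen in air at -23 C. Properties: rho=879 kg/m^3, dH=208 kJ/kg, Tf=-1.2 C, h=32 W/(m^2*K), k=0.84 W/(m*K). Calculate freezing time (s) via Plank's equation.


dT = -1.2 - (-23) = 21.8 K
term1 = a/(2h) = 0.104/(2*32) = 0.001625
term2 = a^2/(8k) = 0.104^2/(8*0.84) = 0.00160952381
t = rho*dH*1000/dT * (term1 + term2)
t = 879*208*1000/21.8 * (0.001625 + 0.00160952381)
t = 27127 s

27127


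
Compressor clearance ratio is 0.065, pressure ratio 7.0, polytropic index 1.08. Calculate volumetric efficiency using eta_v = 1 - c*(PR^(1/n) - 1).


PR^(1/n) = 7.0^(1/1.08) = 6.06035668
eta_v = 1 - 0.065 * (6.06035668 - 1)
eta_v = 0.6711

0.6711


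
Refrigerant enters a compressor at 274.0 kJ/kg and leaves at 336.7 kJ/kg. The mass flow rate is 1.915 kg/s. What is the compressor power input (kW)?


dh = 336.7 - 274.0 = 62.7 kJ/kg
W = m_dot * dh = 1.915 * 62.7 = 120.07 kW

120.07


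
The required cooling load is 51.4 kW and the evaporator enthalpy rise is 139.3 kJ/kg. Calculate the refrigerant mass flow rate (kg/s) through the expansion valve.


m_dot = Q / dh
m_dot = 51.4 / 139.3
m_dot = 0.369 kg/s

0.369


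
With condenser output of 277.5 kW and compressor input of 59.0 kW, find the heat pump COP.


COP_hp = Q_cond / W
COP_hp = 277.5 / 59.0
COP_hp = 4.703

4.703


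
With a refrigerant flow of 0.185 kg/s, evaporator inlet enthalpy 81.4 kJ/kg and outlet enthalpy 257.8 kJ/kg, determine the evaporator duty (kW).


dh = 257.8 - 81.4 = 176.4 kJ/kg
Q_evap = m_dot * dh = 0.185 * 176.4
Q_evap = 32.63 kW

32.63


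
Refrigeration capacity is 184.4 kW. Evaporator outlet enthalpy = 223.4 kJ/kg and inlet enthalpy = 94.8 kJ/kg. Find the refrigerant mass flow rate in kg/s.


dh = 223.4 - 94.8 = 128.6 kJ/kg
m_dot = Q / dh = 184.4 / 128.6 = 1.4339 kg/s

1.4339


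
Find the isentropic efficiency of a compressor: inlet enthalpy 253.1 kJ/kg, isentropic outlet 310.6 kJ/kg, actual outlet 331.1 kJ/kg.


dh_ideal = 310.6 - 253.1 = 57.5 kJ/kg
dh_actual = 331.1 - 253.1 = 78.0 kJ/kg
eta_s = dh_ideal / dh_actual = 57.5 / 78.0
eta_s = 0.7372

0.7372


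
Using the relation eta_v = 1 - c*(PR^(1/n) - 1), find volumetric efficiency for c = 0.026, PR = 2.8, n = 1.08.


PR^(1/n) = 2.8^(1/1.08) = 2.59438972
eta_v = 1 - 0.026 * (2.59438972 - 1)
eta_v = 0.9585

0.9585


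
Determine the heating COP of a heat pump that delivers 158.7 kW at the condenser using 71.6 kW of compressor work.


COP_hp = Q_cond / W
COP_hp = 158.7 / 71.6
COP_hp = 2.216

2.216


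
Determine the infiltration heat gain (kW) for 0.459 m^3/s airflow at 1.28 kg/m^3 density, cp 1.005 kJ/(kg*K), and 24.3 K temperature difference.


Q = V_dot * rho * cp * dT
Q = 0.459 * 1.28 * 1.005 * 24.3
Q = 14.348 kW

14.348


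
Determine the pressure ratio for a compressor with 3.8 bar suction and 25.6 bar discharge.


PR = P_high / P_low
PR = 25.6 / 3.8
PR = 6.737

6.737


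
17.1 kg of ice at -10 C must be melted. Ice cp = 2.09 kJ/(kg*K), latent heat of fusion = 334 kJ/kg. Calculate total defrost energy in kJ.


Sensible heat = cp * dT = 2.09 * 10 = 20.9 kJ/kg
Total per kg = 20.9 + 334 = 354.9 kJ/kg
Q = m * total = 17.1 * 354.9
Q = 6068.8 kJ

6068.8


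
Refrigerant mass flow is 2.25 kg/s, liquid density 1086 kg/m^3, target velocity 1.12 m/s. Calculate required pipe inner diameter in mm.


A = m_dot / (rho * v) = 2.25 / (1086 * 1.12) = 0.001849842147 m^2
d = sqrt(4*A/pi) * 1000
d = 48.5 mm

48.5


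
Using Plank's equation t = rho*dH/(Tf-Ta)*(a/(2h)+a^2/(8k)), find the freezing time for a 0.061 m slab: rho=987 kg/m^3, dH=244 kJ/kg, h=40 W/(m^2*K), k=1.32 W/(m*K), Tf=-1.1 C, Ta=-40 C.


dT = -1.1 - (-40) = 38.9 K
term1 = a/(2h) = 0.061/(2*40) = 0.0007625
term2 = a^2/(8k) = 0.061^2/(8*1.32) = 0.0003523674242
t = rho*dH*1000/dT * (term1 + term2)
t = 987*244*1000/38.9 * (0.0007625 + 0.0003523674242)
t = 6902 s

6902


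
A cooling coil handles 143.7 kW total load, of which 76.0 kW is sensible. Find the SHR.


SHR = Q_sensible / Q_total
SHR = 76.0 / 143.7
SHR = 0.529

0.529


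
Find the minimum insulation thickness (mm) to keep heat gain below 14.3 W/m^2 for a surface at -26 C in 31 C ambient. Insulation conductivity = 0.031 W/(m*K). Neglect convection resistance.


dT = 31 - (-26) = 57 K
thickness = k * dT / q_max * 1000
thickness = 0.031 * 57 / 14.3 * 1000
thickness = 123.6 mm

123.6


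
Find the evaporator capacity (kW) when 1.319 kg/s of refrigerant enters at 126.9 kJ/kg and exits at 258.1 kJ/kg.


dh = 258.1 - 126.9 = 131.2 kJ/kg
Q_evap = m_dot * dh = 1.319 * 131.2
Q_evap = 173.05 kW

173.05


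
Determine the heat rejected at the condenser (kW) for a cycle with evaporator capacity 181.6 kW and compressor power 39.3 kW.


Q_cond = Q_evap + W
Q_cond = 181.6 + 39.3
Q_cond = 220.9 kW

220.9


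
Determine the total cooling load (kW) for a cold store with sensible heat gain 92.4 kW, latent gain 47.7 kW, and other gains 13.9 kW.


Q_total = Q_s + Q_l + Q_misc
Q_total = 92.4 + 47.7 + 13.9
Q_total = 154.0 kW

154.0


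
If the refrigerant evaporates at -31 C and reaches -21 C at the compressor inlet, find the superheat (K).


Superheat = T_suction - T_evap
Superheat = -21 - (-31)
Superheat = 10 K

10


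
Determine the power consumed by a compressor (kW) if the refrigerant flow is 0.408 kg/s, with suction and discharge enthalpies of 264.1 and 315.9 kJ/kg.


dh = 315.9 - 264.1 = 51.8 kJ/kg
W = m_dot * dh = 0.408 * 51.8 = 21.13 kW

21.13


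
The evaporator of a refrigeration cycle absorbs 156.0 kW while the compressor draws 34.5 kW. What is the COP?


COP = Q_evap / W
COP = 156.0 / 34.5
COP = 4.522

4.522


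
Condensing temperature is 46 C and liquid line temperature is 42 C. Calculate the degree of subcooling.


Subcooling = T_cond - T_liquid
Subcooling = 46 - 42
Subcooling = 4 K

4


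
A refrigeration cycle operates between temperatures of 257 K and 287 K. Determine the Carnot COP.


dT = 287 - 257 = 30 K
COP_carnot = T_cold / dT = 257 / 30
COP_carnot = 8.567

8.567


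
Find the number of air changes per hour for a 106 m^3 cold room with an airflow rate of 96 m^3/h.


ACH = flow / volume
ACH = 96 / 106
ACH = 0.906

0.906


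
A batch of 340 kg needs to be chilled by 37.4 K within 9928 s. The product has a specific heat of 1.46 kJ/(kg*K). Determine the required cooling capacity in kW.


Q = m * cp * dT / t
Q = 340 * 1.46 * 37.4 / 9928
Q = 1.87 kW

1.87


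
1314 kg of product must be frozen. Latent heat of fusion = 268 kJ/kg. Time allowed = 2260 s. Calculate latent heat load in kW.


Q_lat = m * h_fg / t
Q_lat = 1314 * 268 / 2260
Q_lat = 155.82 kW

155.82


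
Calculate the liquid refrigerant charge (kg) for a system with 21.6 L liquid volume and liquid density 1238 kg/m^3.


Charge = V * rho / 1000
Charge = 21.6 * 1238 / 1000
Charge = 26.74 kg

26.74


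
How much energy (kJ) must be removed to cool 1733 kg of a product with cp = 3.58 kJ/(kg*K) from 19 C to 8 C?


dT = 19 - (8) = 11 K
Q = m * cp * dT = 1733 * 3.58 * 11
Q = 68246 kJ

68246


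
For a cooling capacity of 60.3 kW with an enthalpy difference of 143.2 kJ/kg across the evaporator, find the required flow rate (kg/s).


m_dot = Q / dh
m_dot = 60.3 / 143.2
m_dot = 0.4211 kg/s

0.4211


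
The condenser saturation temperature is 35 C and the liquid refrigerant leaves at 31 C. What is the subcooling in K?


Subcooling = T_cond - T_liquid
Subcooling = 35 - 31
Subcooling = 4 K

4


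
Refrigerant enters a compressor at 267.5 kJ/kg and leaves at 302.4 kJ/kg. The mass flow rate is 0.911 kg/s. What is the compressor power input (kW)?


dh = 302.4 - 267.5 = 34.9 kJ/kg
W = m_dot * dh = 0.911 * 34.9 = 31.79 kW

31.79


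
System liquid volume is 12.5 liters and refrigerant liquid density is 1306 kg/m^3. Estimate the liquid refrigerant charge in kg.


Charge = V * rho / 1000
Charge = 12.5 * 1306 / 1000
Charge = 16.33 kg

16.33


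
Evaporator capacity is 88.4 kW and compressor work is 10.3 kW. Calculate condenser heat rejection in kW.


Q_cond = Q_evap + W
Q_cond = 88.4 + 10.3
Q_cond = 98.7 kW

98.7


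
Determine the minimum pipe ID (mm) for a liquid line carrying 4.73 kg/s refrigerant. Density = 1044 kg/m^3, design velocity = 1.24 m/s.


A = m_dot / (rho * v) = 4.73 / (1044 * 1.24) = 0.003653751081 m^2
d = sqrt(4*A/pi) * 1000
d = 68.2 mm

68.2


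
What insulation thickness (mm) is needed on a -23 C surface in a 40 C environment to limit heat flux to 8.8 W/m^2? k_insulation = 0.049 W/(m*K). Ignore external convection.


dT = 40 - (-23) = 63 K
thickness = k * dT / q_max * 1000
thickness = 0.049 * 63 / 8.8 * 1000
thickness = 350.8 mm

350.8


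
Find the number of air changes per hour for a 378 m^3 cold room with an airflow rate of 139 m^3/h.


ACH = flow / volume
ACH = 139 / 378
ACH = 0.368

0.368


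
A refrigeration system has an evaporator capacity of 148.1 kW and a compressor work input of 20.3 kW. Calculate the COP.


COP = Q_evap / W
COP = 148.1 / 20.3
COP = 7.296

7.296


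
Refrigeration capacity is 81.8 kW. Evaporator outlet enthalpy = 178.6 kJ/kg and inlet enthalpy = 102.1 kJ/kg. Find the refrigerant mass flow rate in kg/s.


dh = 178.6 - 102.1 = 76.5 kJ/kg
m_dot = Q / dh = 81.8 / 76.5 = 1.0693 kg/s

1.0693


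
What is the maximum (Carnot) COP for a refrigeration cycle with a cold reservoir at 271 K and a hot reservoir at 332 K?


dT = 332 - 271 = 61 K
COP_carnot = T_cold / dT = 271 / 61
COP_carnot = 4.443

4.443


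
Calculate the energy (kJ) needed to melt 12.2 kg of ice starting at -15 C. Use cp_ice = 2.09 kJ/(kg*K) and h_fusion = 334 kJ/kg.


Sensible heat = cp * dT = 2.09 * 15 = 31.35 kJ/kg
Total per kg = 31.35 + 334 = 365.35 kJ/kg
Q = m * total = 12.2 * 365.35
Q = 4457.3 kJ

4457.3


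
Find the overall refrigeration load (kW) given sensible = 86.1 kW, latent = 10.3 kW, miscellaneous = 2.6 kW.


Q_total = Q_s + Q_l + Q_misc
Q_total = 86.1 + 10.3 + 2.6
Q_total = 99.0 kW

99.0


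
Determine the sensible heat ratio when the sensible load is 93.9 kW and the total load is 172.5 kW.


SHR = Q_sensible / Q_total
SHR = 93.9 / 172.5
SHR = 0.544

0.544


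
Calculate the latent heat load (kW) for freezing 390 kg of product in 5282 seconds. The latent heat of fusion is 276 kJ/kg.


Q_lat = m * h_fg / t
Q_lat = 390 * 276 / 5282
Q_lat = 20.38 kW

20.38


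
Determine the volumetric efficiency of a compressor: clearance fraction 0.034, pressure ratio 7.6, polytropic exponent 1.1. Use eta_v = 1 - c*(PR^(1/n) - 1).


PR^(1/n) = 7.6^(1/1.1) = 6.32032818
eta_v = 1 - 0.034 * (6.32032818 - 1)
eta_v = 0.8191

0.8191


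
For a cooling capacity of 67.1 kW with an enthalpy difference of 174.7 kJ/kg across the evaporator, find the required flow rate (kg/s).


m_dot = Q / dh
m_dot = 67.1 / 174.7
m_dot = 0.3841 kg/s

0.3841


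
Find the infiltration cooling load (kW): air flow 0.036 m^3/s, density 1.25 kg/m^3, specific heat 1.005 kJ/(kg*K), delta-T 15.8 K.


Q = V_dot * rho * cp * dT
Q = 0.036 * 1.25 * 1.005 * 15.8
Q = 0.715 kW

0.715


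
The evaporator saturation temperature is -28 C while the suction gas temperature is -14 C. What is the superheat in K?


Superheat = T_suction - T_evap
Superheat = -14 - (-28)
Superheat = 14 K

14


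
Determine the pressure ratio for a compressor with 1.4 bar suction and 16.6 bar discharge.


PR = P_high / P_low
PR = 16.6 / 1.4
PR = 11.857

11.857


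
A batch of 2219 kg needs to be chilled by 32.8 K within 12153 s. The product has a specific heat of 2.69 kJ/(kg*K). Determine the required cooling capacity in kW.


Q = m * cp * dT / t
Q = 2219 * 2.69 * 32.8 / 12153
Q = 16.11 kW

16.11


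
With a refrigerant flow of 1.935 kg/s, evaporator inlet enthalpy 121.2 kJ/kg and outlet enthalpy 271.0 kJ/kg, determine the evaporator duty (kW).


dh = 271.0 - 121.2 = 149.8 kJ/kg
Q_evap = m_dot * dh = 1.935 * 149.8
Q_evap = 289.86 kW

289.86


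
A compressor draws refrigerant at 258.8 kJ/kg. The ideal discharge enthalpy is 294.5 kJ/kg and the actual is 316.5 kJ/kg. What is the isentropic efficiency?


dh_ideal = 294.5 - 258.8 = 35.7 kJ/kg
dh_actual = 316.5 - 258.8 = 57.7 kJ/kg
eta_s = dh_ideal / dh_actual = 35.7 / 57.7
eta_s = 0.6187

0.6187


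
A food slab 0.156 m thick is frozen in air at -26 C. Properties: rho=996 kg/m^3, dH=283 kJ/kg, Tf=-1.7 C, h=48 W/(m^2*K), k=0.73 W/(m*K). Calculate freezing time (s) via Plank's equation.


dT = -1.7 - (-26) = 24.3 K
term1 = a/(2h) = 0.156/(2*48) = 0.001625
term2 = a^2/(8k) = 0.156^2/(8*0.73) = 0.004167123288
t = rho*dH*1000/dT * (term1 + term2)
t = 996*283*1000/24.3 * (0.001625 + 0.004167123288)
t = 67186 s

67186


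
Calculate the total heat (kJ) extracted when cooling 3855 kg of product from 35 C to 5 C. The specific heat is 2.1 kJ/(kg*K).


dT = 35 - (5) = 30 K
Q = m * cp * dT = 3855 * 2.1 * 30
Q = 242865 kJ

242865


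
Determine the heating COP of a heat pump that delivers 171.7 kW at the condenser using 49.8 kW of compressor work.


COP_hp = Q_cond / W
COP_hp = 171.7 / 49.8
COP_hp = 3.448

3.448


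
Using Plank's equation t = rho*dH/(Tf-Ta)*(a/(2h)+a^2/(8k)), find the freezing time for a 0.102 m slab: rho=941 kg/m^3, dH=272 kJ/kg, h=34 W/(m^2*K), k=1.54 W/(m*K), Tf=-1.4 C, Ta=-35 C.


dT = -1.4 - (-35) = 33.6 K
term1 = a/(2h) = 0.102/(2*34) = 0.0015
term2 = a^2/(8k) = 0.102^2/(8*1.54) = 0.0008444805195
t = rho*dH*1000/dT * (term1 + term2)
t = 941*272*1000/33.6 * (0.0015 + 0.0008444805195)
t = 17859 s

17859


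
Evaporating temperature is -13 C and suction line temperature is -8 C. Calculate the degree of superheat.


Superheat = T_suction - T_evap
Superheat = -8 - (-13)
Superheat = 5 K

5


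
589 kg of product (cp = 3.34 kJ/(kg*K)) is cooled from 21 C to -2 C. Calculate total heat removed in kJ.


dT = 21 - (-2) = 23 K
Q = m * cp * dT = 589 * 3.34 * 23
Q = 45247 kJ

45247


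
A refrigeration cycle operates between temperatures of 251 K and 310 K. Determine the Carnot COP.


dT = 310 - 251 = 59 K
COP_carnot = T_cold / dT = 251 / 59
COP_carnot = 4.254

4.254


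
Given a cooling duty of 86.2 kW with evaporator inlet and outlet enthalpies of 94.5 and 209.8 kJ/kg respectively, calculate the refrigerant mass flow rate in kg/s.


dh = 209.8 - 94.5 = 115.3 kJ/kg
m_dot = Q / dh = 86.2 / 115.3 = 0.7476 kg/s

0.7476


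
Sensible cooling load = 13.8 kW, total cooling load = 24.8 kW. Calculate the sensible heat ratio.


SHR = Q_sensible / Q_total
SHR = 13.8 / 24.8
SHR = 0.556

0.556


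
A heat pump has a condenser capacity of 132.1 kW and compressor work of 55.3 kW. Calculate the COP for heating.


COP_hp = Q_cond / W
COP_hp = 132.1 / 55.3
COP_hp = 2.389

2.389


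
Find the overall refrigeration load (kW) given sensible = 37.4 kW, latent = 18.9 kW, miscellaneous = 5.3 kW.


Q_total = Q_s + Q_l + Q_misc
Q_total = 37.4 + 18.9 + 5.3
Q_total = 61.6 kW

61.6


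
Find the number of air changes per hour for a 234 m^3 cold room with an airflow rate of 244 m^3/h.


ACH = flow / volume
ACH = 244 / 234
ACH = 1.043

1.043


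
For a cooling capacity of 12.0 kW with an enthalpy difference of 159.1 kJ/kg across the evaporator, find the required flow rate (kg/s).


m_dot = Q / dh
m_dot = 12.0 / 159.1
m_dot = 0.0754 kg/s

0.0754


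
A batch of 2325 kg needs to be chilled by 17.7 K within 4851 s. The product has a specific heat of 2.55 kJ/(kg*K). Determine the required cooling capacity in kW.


Q = m * cp * dT / t
Q = 2325 * 2.55 * 17.7 / 4851
Q = 21.632 kW

21.632


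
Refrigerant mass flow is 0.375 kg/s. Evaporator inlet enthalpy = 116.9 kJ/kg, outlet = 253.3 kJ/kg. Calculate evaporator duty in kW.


dh = 253.3 - 116.9 = 136.4 kJ/kg
Q_evap = m_dot * dh = 0.375 * 136.4
Q_evap = 51.15 kW

51.15


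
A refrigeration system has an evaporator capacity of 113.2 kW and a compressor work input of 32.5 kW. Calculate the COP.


COP = Q_evap / W
COP = 113.2 / 32.5
COP = 3.483

3.483


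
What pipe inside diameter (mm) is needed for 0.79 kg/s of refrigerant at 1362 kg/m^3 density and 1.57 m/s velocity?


A = m_dot / (rho * v) = 0.79 / (1362 * 1.57) = 0.0003694454577 m^2
d = sqrt(4*A/pi) * 1000
d = 21.7 mm

21.7


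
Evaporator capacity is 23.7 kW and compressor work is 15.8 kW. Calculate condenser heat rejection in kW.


Q_cond = Q_evap + W
Q_cond = 23.7 + 15.8
Q_cond = 39.5 kW

39.5


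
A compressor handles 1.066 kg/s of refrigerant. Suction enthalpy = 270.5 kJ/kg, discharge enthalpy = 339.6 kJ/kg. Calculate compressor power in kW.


dh = 339.6 - 270.5 = 69.1 kJ/kg
W = m_dot * dh = 1.066 * 69.1 = 73.66 kW

73.66


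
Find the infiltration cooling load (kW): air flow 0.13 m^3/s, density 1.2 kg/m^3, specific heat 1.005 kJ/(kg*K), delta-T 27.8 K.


Q = V_dot * rho * cp * dT
Q = 0.13 * 1.2 * 1.005 * 27.8
Q = 4.358 kW

4.358


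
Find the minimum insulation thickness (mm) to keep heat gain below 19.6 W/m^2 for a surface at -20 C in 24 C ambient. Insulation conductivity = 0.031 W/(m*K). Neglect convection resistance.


dT = 24 - (-20) = 44 K
thickness = k * dT / q_max * 1000
thickness = 0.031 * 44 / 19.6 * 1000
thickness = 69.6 mm

69.6


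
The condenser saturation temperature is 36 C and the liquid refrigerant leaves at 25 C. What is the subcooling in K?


Subcooling = T_cond - T_liquid
Subcooling = 36 - 25
Subcooling = 11 K

11


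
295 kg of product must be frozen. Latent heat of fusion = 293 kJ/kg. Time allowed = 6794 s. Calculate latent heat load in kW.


Q_lat = m * h_fg / t
Q_lat = 295 * 293 / 6794
Q_lat = 12.72 kW

12.72


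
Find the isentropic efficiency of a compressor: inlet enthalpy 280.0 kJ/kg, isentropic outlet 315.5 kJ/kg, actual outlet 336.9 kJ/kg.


dh_ideal = 315.5 - 280.0 = 35.5 kJ/kg
dh_actual = 336.9 - 280.0 = 56.9 kJ/kg
eta_s = dh_ideal / dh_actual = 35.5 / 56.9
eta_s = 0.6239

0.6239


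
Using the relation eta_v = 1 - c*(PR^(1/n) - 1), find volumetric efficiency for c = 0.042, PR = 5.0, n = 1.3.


PR^(1/n) = 5.0^(1/1.3) = 3.44880972
eta_v = 1 - 0.042 * (3.44880972 - 1)
eta_v = 0.8971

0.8971


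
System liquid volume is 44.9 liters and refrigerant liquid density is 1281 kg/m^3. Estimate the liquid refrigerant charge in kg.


Charge = V * rho / 1000
Charge = 44.9 * 1281 / 1000
Charge = 57.52 kg

57.52


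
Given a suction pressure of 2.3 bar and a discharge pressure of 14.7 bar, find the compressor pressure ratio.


PR = P_high / P_low
PR = 14.7 / 2.3
PR = 6.391

6.391


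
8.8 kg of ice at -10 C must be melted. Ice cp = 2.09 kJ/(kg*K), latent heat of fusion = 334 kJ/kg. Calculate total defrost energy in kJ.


Sensible heat = cp * dT = 2.09 * 10 = 20.9 kJ/kg
Total per kg = 20.9 + 334 = 354.9 kJ/kg
Q = m * total = 8.8 * 354.9
Q = 3123.1 kJ

3123.1


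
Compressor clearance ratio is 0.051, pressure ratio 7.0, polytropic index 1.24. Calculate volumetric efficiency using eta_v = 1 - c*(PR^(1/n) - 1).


PR^(1/n) = 7.0^(1/1.24) = 4.80320008
eta_v = 1 - 0.051 * (4.80320008 - 1)
eta_v = 0.806

0.806


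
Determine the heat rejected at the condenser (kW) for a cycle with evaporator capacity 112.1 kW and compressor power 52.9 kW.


Q_cond = Q_evap + W
Q_cond = 112.1 + 52.9
Q_cond = 165.0 kW

165.0


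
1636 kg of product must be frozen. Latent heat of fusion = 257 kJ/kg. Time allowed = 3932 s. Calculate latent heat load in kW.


Q_lat = m * h_fg / t
Q_lat = 1636 * 257 / 3932
Q_lat = 106.93 kW

106.93


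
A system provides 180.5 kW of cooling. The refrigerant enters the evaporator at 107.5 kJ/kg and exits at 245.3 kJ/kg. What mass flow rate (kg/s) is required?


dh = 245.3 - 107.5 = 137.8 kJ/kg
m_dot = Q / dh = 180.5 / 137.8 = 1.3099 kg/s

1.3099


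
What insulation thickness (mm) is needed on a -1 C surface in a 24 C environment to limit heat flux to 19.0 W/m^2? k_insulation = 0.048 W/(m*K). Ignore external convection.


dT = 24 - (-1) = 25 K
thickness = k * dT / q_max * 1000
thickness = 0.048 * 25 / 19.0 * 1000
thickness = 63.2 mm

63.2


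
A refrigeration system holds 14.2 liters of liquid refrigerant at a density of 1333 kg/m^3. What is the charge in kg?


Charge = V * rho / 1000
Charge = 14.2 * 1333 / 1000
Charge = 18.93 kg

18.93


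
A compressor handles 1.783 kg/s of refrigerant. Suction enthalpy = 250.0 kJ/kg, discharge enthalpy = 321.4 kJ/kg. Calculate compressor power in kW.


dh = 321.4 - 250.0 = 71.4 kJ/kg
W = m_dot * dh = 1.783 * 71.4 = 127.31 kW

127.31


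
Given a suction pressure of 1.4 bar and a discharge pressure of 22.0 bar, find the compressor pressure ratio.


PR = P_high / P_low
PR = 22.0 / 1.4
PR = 15.714

15.714


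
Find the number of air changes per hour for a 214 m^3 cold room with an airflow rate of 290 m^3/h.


ACH = flow / volume
ACH = 290 / 214
ACH = 1.355

1.355


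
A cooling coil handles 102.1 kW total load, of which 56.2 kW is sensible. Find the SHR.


SHR = Q_sensible / Q_total
SHR = 56.2 / 102.1
SHR = 0.55

0.55


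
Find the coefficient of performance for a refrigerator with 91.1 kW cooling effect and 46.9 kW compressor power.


COP = Q_evap / W
COP = 91.1 / 46.9
COP = 1.942

1.942


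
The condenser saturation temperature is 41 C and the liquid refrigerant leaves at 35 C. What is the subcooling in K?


Subcooling = T_cond - T_liquid
Subcooling = 41 - 35
Subcooling = 6 K

6


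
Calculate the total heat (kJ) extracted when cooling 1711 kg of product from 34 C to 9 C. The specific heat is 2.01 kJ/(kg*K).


dT = 34 - (9) = 25 K
Q = m * cp * dT = 1711 * 2.01 * 25
Q = 85978 kJ

85978


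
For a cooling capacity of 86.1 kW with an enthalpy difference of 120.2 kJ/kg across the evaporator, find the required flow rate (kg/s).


m_dot = Q / dh
m_dot = 86.1 / 120.2
m_dot = 0.7163 kg/s

0.7163


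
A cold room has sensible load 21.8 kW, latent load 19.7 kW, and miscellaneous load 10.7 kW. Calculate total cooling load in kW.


Q_total = Q_s + Q_l + Q_misc
Q_total = 21.8 + 19.7 + 10.7
Q_total = 52.2 kW

52.2


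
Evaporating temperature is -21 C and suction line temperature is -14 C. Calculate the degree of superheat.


Superheat = T_suction - T_evap
Superheat = -14 - (-21)
Superheat = 7 K

7


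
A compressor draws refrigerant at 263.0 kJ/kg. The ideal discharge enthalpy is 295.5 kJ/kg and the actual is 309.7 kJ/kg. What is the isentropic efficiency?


dh_ideal = 295.5 - 263.0 = 32.5 kJ/kg
dh_actual = 309.7 - 263.0 = 46.7 kJ/kg
eta_s = dh_ideal / dh_actual = 32.5 / 46.7
eta_s = 0.6959

0.6959


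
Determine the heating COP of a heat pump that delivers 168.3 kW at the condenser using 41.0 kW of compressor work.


COP_hp = Q_cond / W
COP_hp = 168.3 / 41.0
COP_hp = 4.105

4.105


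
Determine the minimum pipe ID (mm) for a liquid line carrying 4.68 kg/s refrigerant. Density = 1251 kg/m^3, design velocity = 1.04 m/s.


A = m_dot / (rho * v) = 4.68 / (1251 * 1.04) = 0.003597122302 m^2
d = sqrt(4*A/pi) * 1000
d = 67.7 mm

67.7


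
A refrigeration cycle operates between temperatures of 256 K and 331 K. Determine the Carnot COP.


dT = 331 - 256 = 75 K
COP_carnot = T_cold / dT = 256 / 75
COP_carnot = 3.413

3.413


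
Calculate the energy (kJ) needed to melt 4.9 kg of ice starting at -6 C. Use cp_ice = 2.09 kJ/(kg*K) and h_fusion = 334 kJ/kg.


Sensible heat = cp * dT = 2.09 * 6 = 12.54 kJ/kg
Total per kg = 12.54 + 334 = 346.54 kJ/kg
Q = m * total = 4.9 * 346.54
Q = 1698.0 kJ

1698.0


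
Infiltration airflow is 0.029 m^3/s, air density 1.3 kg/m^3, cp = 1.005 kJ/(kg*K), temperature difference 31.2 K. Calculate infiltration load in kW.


Q = V_dot * rho * cp * dT
Q = 0.029 * 1.3 * 1.005 * 31.2
Q = 1.182 kW

1.182


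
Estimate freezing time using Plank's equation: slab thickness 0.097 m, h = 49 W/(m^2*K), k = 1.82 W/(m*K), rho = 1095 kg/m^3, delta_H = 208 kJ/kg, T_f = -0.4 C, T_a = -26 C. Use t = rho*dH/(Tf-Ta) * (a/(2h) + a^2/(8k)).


dT = -0.4 - (-26) = 25.6 K
term1 = a/(2h) = 0.097/(2*49) = 0.0009897959184
term2 = a^2/(8k) = 0.097^2/(8*1.82) = 0.0006462225275
t = rho*dH*1000/dT * (term1 + term2)
t = 1095*208*1000/25.6 * (0.0009897959184 + 0.0006462225275)
t = 14555 s

14555


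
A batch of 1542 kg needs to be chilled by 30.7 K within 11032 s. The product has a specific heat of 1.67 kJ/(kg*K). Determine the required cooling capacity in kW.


Q = m * cp * dT / t
Q = 1542 * 1.67 * 30.7 / 11032
Q = 7.166 kW

7.166


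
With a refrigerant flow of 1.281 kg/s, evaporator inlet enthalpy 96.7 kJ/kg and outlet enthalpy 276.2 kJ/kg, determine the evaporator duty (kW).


dh = 276.2 - 96.7 = 179.5 kJ/kg
Q_evap = m_dot * dh = 1.281 * 179.5
Q_evap = 229.94 kW

229.94


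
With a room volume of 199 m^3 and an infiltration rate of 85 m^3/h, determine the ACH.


ACH = flow / volume
ACH = 85 / 199
ACH = 0.427

0.427


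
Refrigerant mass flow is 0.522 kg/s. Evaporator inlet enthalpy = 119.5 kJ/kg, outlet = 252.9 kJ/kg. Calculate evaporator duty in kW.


dh = 252.9 - 119.5 = 133.4 kJ/kg
Q_evap = m_dot * dh = 0.522 * 133.4
Q_evap = 69.63 kW

69.63


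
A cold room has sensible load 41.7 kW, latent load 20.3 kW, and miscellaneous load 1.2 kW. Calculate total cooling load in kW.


Q_total = Q_s + Q_l + Q_misc
Q_total = 41.7 + 20.3 + 1.2
Q_total = 63.2 kW

63.2


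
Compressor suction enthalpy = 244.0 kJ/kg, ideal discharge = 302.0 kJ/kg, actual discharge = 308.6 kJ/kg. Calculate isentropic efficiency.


dh_ideal = 302.0 - 244.0 = 58.0 kJ/kg
dh_actual = 308.6 - 244.0 = 64.6 kJ/kg
eta_s = dh_ideal / dh_actual = 58.0 / 64.6
eta_s = 0.8978

0.8978


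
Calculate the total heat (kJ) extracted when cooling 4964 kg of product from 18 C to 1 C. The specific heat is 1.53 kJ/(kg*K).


dT = 18 - (1) = 17 K
Q = m * cp * dT = 4964 * 1.53 * 17
Q = 129114 kJ

129114


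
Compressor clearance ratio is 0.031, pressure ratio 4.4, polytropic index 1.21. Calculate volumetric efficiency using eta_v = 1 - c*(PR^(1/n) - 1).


PR^(1/n) = 4.4^(1/1.21) = 3.40235066
eta_v = 1 - 0.031 * (3.40235066 - 1)
eta_v = 0.9255

0.9255


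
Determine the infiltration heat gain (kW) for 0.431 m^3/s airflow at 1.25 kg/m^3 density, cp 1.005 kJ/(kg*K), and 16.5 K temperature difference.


Q = V_dot * rho * cp * dT
Q = 0.431 * 1.25 * 1.005 * 16.5
Q = 8.934 kW

8.934


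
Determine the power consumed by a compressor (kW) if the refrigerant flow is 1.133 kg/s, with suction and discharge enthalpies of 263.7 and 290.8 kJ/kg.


dh = 290.8 - 263.7 = 27.1 kJ/kg
W = m_dot * dh = 1.133 * 27.1 = 30.7 kW

30.7


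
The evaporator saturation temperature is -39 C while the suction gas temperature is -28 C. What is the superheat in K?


Superheat = T_suction - T_evap
Superheat = -28 - (-39)
Superheat = 11 K

11


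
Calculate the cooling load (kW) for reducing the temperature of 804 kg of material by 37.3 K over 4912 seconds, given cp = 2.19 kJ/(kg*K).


Q = m * cp * dT / t
Q = 804 * 2.19 * 37.3 / 4912
Q = 13.371 kW

13.371


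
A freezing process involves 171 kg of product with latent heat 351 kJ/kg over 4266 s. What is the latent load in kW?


Q_lat = m * h_fg / t
Q_lat = 171 * 351 / 4266
Q_lat = 14.07 kW

14.07


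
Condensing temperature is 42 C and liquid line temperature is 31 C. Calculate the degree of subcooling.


Subcooling = T_cond - T_liquid
Subcooling = 42 - 31
Subcooling = 11 K

11


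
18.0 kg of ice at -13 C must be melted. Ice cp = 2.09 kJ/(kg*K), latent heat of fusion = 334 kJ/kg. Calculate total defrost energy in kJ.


Sensible heat = cp * dT = 2.09 * 13 = 27.17 kJ/kg
Total per kg = 27.17 + 334 = 361.17 kJ/kg
Q = m * total = 18.0 * 361.17
Q = 6501.1 kJ

6501.1


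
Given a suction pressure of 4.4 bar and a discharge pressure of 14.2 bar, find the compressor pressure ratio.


PR = P_high / P_low
PR = 14.2 / 4.4
PR = 3.227

3.227


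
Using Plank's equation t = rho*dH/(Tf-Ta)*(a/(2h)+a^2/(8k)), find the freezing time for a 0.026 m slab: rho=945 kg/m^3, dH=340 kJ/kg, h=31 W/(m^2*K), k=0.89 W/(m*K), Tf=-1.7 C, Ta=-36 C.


dT = -1.7 - (-36) = 34.3 K
term1 = a/(2h) = 0.026/(2*31) = 0.0004193548387
term2 = a^2/(8k) = 0.026^2/(8*0.89) = 0.00009494382022
t = rho*dH*1000/dT * (term1 + term2)
t = 945*340*1000/34.3 * (0.0004193548387 + 0.00009494382022)
t = 4818 s

4818


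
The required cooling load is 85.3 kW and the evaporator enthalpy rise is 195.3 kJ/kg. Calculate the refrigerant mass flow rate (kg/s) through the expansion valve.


m_dot = Q / dh
m_dot = 85.3 / 195.3
m_dot = 0.4368 kg/s

0.4368


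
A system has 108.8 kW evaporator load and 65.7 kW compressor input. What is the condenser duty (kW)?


Q_cond = Q_evap + W
Q_cond = 108.8 + 65.7
Q_cond = 174.5 kW

174.5


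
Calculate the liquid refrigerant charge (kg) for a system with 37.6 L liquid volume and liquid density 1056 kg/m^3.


Charge = V * rho / 1000
Charge = 37.6 * 1056 / 1000
Charge = 39.71 kg

39.71


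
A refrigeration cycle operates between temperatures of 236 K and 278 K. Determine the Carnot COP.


dT = 278 - 236 = 42 K
COP_carnot = T_cold / dT = 236 / 42
COP_carnot = 5.619

5.619


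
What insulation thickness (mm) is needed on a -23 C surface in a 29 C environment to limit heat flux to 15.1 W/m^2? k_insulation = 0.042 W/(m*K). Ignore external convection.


dT = 29 - (-23) = 52 K
thickness = k * dT / q_max * 1000
thickness = 0.042 * 52 / 15.1 * 1000
thickness = 144.6 mm

144.6


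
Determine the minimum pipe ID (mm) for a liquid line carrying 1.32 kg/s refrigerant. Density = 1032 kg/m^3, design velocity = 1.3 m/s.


A = m_dot / (rho * v) = 1.32 / (1032 * 1.3) = 0.0009838998211 m^2
d = sqrt(4*A/pi) * 1000
d = 35.4 mm

35.4


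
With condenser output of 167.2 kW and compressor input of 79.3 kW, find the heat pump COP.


COP_hp = Q_cond / W
COP_hp = 167.2 / 79.3
COP_hp = 2.108

2.108


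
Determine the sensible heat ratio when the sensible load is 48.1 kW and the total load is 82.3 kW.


SHR = Q_sensible / Q_total
SHR = 48.1 / 82.3
SHR = 0.584

0.584


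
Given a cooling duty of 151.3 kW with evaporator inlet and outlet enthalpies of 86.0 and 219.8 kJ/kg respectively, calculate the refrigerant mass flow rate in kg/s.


dh = 219.8 - 86.0 = 133.8 kJ/kg
m_dot = Q / dh = 151.3 / 133.8 = 1.1308 kg/s

1.1308


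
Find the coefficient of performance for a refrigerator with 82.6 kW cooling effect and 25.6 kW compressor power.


COP = Q_evap / W
COP = 82.6 / 25.6
COP = 3.227

3.227


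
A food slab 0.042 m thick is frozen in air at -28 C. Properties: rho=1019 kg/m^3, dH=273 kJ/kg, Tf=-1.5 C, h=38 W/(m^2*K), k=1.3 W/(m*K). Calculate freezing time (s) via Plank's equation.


dT = -1.5 - (-28) = 26.5 K
term1 = a/(2h) = 0.042/(2*38) = 0.0005526315789
term2 = a^2/(8k) = 0.042^2/(8*1.3) = 0.0001696153846
t = rho*dH*1000/dT * (term1 + term2)
t = 1019*273*1000/26.5 * (0.0005526315789 + 0.0001696153846)
t = 7582 s

7582


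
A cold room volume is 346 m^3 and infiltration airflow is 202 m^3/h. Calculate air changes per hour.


ACH = flow / volume
ACH = 202 / 346
ACH = 0.584

0.584


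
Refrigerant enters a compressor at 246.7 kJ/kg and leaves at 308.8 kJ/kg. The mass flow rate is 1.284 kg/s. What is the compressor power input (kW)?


dh = 308.8 - 246.7 = 62.1 kJ/kg
W = m_dot * dh = 1.284 * 62.1 = 79.74 kW

79.74


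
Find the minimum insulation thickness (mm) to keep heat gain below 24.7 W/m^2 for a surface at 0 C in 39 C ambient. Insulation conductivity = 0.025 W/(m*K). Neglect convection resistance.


dT = 39 - (0) = 39 K
thickness = k * dT / q_max * 1000
thickness = 0.025 * 39 / 24.7 * 1000
thickness = 39.5 mm

39.5


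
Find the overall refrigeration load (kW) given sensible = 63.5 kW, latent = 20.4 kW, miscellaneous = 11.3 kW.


Q_total = Q_s + Q_l + Q_misc
Q_total = 63.5 + 20.4 + 11.3
Q_total = 95.2 kW

95.2


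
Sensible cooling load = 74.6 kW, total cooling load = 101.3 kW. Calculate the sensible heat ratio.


SHR = Q_sensible / Q_total
SHR = 74.6 / 101.3
SHR = 0.736

0.736


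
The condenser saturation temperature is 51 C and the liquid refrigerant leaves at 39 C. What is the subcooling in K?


Subcooling = T_cond - T_liquid
Subcooling = 51 - 39
Subcooling = 12 K

12


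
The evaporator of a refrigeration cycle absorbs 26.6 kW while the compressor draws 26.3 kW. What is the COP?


COP = Q_evap / W
COP = 26.6 / 26.3
COP = 1.011

1.011


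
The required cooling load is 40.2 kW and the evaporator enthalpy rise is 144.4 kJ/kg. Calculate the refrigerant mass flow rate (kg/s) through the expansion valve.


m_dot = Q / dh
m_dot = 40.2 / 144.4
m_dot = 0.2784 kg/s

0.2784


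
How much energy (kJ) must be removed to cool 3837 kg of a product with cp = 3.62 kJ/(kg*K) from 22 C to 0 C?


dT = 22 - (0) = 22 K
Q = m * cp * dT = 3837 * 3.62 * 22
Q = 305579 kJ

305579


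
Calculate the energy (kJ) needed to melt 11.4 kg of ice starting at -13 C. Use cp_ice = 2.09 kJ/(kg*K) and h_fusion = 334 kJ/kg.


Sensible heat = cp * dT = 2.09 * 13 = 27.17 kJ/kg
Total per kg = 27.17 + 334 = 361.17 kJ/kg
Q = m * total = 11.4 * 361.17
Q = 4117.3 kJ

4117.3


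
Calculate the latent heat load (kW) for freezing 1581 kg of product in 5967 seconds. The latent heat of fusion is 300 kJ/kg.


Q_lat = m * h_fg / t
Q_lat = 1581 * 300 / 5967
Q_lat = 79.49 kW

79.49


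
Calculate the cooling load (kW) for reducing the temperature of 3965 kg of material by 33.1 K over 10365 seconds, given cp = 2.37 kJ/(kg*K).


Q = m * cp * dT / t
Q = 3965 * 2.37 * 33.1 / 10365
Q = 30.009 kW

30.009


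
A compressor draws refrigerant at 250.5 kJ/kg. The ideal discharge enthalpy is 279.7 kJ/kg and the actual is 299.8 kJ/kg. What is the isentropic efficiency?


dh_ideal = 279.7 - 250.5 = 29.2 kJ/kg
dh_actual = 299.8 - 250.5 = 49.3 kJ/kg
eta_s = dh_ideal / dh_actual = 29.2 / 49.3
eta_s = 0.5923

0.5923


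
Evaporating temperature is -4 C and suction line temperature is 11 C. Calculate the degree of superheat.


Superheat = T_suction - T_evap
Superheat = 11 - (-4)
Superheat = 15 K

15


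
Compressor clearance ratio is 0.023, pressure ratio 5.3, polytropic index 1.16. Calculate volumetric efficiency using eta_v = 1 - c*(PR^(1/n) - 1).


PR^(1/n) = 5.3^(1/1.16) = 4.21090797
eta_v = 1 - 0.023 * (4.21090797 - 1)
eta_v = 0.9261

0.9261
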